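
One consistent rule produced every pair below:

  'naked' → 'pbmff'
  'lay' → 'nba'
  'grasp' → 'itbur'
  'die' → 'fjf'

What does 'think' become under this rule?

vjjpm

Vowels shift forward by 1 and consonants shift forward by 2.
On think: t(cons)+2=v, h(cons)+2=j, i(vowel)+1=j, n(cons)+2=p, k(cons)+2=m.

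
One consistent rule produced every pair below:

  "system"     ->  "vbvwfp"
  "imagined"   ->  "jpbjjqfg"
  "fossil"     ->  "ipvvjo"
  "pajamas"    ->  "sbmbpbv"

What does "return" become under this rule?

ufwvuq

The shift depends on letter class: consonant s→v is +3, but vowel e→f is +1. Vowels shift forward by 1 and consonants shift forward by 3.
For return: r(cons)+3=u, e(vowel)+1=f, t(cons)+3=w, u(vowel)+1=v, r(cons)+3=u, n(cons)+3=q.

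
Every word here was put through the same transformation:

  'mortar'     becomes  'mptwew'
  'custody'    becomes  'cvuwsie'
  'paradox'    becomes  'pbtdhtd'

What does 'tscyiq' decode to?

In mortar: m→m is +0, o→p is +1, r→t is +2, t→w is +3 — the shift increases by 1 each position. The shift increases by 1 at each position, starting from +0: 0, 1, 2, ….
Undoing it on tscyiq: t−0=t, s−1=r, c−2=a, y−3=v, i−4=e, q−5=l.

travel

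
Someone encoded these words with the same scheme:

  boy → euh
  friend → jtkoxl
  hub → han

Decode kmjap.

The output letters match the input read backwards, each shifted +6: boy reversed is yob. Two steps: reverse the string, then apply a Caesar shift of +6.
Reversing it on kmjap: shift back: k−6=e, m−6=g, j−6=d, a−6=u, p−6=j → egduj; then reverse → judge.

judge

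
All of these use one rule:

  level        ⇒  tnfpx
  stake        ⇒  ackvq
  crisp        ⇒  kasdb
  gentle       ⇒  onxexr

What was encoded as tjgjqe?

The shift increases by 1 at each position, starting from +8: 8, 9, 10, ….
Undoing it on tjgjqe: t−8=l, j−9=a, g−10=w, j−11=y, q−12=e, e−13=r.

lawyer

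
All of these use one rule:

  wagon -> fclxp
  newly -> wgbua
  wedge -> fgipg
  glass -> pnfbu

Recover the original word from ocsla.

Shifts by position in wagon: pos 0: w→f (+9), pos 1: a→c (+2), pos 2: g→l (+5), pos 3: o→x (+9), pos 4: n→p (+2) — repeating every 3. The shifts repeat in a cycle of length 3: positions 0,1,… shift by +9, +2, +5, then the pattern repeats.
Decoding ocsla: o−9=f, c−2=a, s−5=n, l−9=c, a−2=y.

fancy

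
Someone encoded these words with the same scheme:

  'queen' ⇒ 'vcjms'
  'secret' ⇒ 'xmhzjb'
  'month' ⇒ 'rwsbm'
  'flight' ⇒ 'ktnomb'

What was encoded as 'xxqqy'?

split

Shifts by position in queen: pos 0: q→v (+5), pos 1: u→c (+8), pos 2: e→j (+5), pos 3: e→m (+8) — repeating every 2. It's a Vigenère-style cipher with numeric key [5,8]: position i shifts by key[i mod 2].
Reversing it on xxqqy: x−5=s, x−8=p, q−5=l, q−8=i, y−5=t.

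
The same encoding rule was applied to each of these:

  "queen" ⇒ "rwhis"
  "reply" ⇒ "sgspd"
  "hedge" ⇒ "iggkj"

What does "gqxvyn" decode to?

In queen: q→r is +1, u→w is +2, e→h is +3, e→i is +4 — the shift increases by 1 each position. The shift increases by 1 at each position, starting from +1: 1, 2, 3, ….
Decoding gqxvyn: g−1=f, q−2=o, x−3=u, v−4=r, y−5=t, n−6=h.

fourth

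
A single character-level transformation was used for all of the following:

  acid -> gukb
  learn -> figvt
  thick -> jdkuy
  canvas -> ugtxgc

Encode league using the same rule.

a(0)→g(6) and c(2)→u(20) fit y≡7x+6 (mod 26); the inverse of 7 mod 26 is 15. Each letter's alphabet position (a=0..z=25) is mapped through 7·x+6 mod 26 — an affine cipher.
Applying it to league: l(11)→7·11+6≡5=f; e(4)→7·4+6≡8=i; a(0)→7·0+6≡6=g; g(6)→7·6+6≡22=w; u(20)→7·20+6≡16=q; e(4)→7·4+6≡8=i (all mod 26).

figwqi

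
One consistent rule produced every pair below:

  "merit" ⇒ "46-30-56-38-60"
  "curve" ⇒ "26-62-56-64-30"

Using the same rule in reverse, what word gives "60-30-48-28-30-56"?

The formula is n = 2×(alphabet index, a=1) + 20.
Undoing it on 60-30-48-28-30-56: 60→(60−20)÷2=20=t, 30→(30−20)÷2=5=e, 48→(48−20)÷2=14=n, 28→(28−20)÷2=4=d, 30→(30−20)÷2=5=e, 56→(56−20)÷2=18=r.

tender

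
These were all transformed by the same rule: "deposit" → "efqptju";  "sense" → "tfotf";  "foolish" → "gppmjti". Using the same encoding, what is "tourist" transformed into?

Compare letters: d→e is +1, e→f is +1, p→q is +1 — a constant shift. This is a Caesar cipher with shift 1.
Applying it to tourist: t+1=u, o+1=p, u+1=v, r+1=s, i+1=j, s+1=t, t+1=u.

upvsjtu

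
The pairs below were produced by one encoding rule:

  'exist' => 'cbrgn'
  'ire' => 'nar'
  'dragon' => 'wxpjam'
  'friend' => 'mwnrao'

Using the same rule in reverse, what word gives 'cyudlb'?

The output letters match the input read backwards, each shifted +9: exist reversed is tsixe. Two steps: reverse the string, then apply a Caesar shift of +9.
Decoding cyudlb: shift back: c−9=t, y−9=p, u−9=l, d−9=u, l−9=c, b−9=s → tplucs; then reverse → sculpt.

sculpt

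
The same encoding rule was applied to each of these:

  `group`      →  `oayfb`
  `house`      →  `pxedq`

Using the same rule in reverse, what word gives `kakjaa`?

Each letter shifts forward by (position + 8), i.e. 8, 9, 10, … — the shift grows by one for each successive letter.
Reversing it on kakjaa: k−8=c, a−9=r, k−10=a, j−11=y, a−12=o, a−13=n.

crayon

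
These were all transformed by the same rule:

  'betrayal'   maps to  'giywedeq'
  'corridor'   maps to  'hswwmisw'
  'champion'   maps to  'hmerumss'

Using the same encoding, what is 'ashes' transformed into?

The shift depends on letter class: consonant b→g is +5, but vowel e→i is +4. Two shifts are in play — +4 for a/e/i/o/u, +5 for every other letter.
For ashes: a(vowel)+4=e, s(cons)+5=x, h(cons)+5=m, e(vowel)+4=i, s(cons)+5=x.

exmix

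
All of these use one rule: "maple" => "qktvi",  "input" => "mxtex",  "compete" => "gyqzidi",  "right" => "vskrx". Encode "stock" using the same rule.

The shifts repeat in a cycle of length 2: positions 0,1,… shift by +4, +10, then the pattern repeats.
For stock: s+4=w, t+10=d, o+4=s, c+10=m, k+4=o.

wdsmo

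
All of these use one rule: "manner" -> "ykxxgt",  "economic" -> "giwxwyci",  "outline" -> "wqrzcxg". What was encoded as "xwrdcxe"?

nothing

m(12)→y(24) and a(0)→k(10) fit y≡25x+10 (mod 26); the inverse of 25 mod 26 is 25. This is an affine cipher: with a=0,…,z=25, each position x becomes (25x+10) mod 26.
Decoding xwrdcxe: x(23)→25·(23−10)≡13=n; w(22)→25·(22−10)≡14=o; r(17)→25·(17−10)≡19=t; d(3)→25·(3−10)≡7=h; c(2)→25·(2−10)≡8=i; x(23)→25·(23−10)≡13=n; e(4)→25·(4−10)≡6=g (all mod 26).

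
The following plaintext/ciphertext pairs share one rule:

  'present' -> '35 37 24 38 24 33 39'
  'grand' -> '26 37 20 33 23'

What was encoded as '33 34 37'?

nor

Each letter is replaced by its alphabet position (a=1..z=26) + 19.
Undoing it on 33 34 37: 33→(33−19)÷1=14=n, 34→(34−19)÷1=15=o, 37→(37−19)÷1=18=r.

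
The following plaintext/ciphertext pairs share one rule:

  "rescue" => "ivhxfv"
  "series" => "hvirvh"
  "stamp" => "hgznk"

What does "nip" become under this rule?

Letters are reflected about the middle of the alphabet (position → 25−position): Atbash.
For nip: n↔m, i↔r, p↔k.

mrk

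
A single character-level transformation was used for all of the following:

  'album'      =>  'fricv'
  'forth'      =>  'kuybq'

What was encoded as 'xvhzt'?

In album: a→f is +5, l→r is +6, b→i is +7, u→c is +8 — the shift increases by 1 each position. The shift increases by 1 at each position, starting from +5: 5, 6, 7, ….
Decoding xvhzt: x−5=s, v−6=p, h−7=a, z−8=r, t−9=k.

spark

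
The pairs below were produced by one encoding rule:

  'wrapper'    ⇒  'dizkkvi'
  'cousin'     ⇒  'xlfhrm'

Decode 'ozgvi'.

This is the alphabet-reversal cipher (Atbash): a becomes z, b becomes y, etc.
Undoing it on ozgvi: o↔l, z↔a, g↔t, v↔e, i↔r.

later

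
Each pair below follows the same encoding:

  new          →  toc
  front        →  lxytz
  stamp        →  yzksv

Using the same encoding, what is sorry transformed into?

The shift depends on letter class: consonant n→t is +6, but vowel e→o is +10. Two shifts are in play — +10 for a/e/i/o/u, +6 for every other letter.
On sorry: s(cons)+6=y, o(vowel)+10=y, r(cons)+6=x, r(cons)+6=x, y(cons)+6=e.

yyxxe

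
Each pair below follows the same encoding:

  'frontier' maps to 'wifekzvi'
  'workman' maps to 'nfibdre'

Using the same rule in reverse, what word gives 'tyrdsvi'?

Compare letters: f→w is +17, r→i is +17, o→f is +17 — a constant shift. It's a constant shift of +17 (ROT17).
Undoing it on tyrdsvi: t−17=c, y−17=h, r−17=a, d−17=m, s−17=b, v−17=e, i−17=r.

chamber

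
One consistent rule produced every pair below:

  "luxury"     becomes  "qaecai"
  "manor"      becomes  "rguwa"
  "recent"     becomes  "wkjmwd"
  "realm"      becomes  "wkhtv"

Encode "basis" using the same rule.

In luxury: l→q is +5, u→a is +6, x→e is +7, u→c is +8 — the shift increases by 1 each position. Each letter shifts forward by (position + 5), i.e. 5, 6, 7, … — the shift grows by one for each successive letter.
On basis: b+5=g, a+6=g, s+7=z, i+8=q, s+9=b.

ggzqb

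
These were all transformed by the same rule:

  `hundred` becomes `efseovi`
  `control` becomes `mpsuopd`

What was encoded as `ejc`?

bid

Two steps: reverse the string, then apply a Caesar shift of +1.
Reversing it on ejc: shift back: e−1=d, j−1=i, c−1=b → dib; then reverse → bid.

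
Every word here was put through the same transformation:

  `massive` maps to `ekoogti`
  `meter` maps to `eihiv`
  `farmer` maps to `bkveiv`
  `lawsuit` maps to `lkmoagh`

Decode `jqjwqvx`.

popcorn

Each letter's alphabet position (a=0..z=25) is mapped through 19·x+10 mod 26 — an affine cipher.
Reversing it on jqjwqvx: j(9)→11·(9−10)≡15=p; q(16)→11·(16−10)≡14=o; j(9)→11·(9−10)≡15=p; w(22)→11·(22−10)≡2=c; q(16)→11·(16−10)≡14=o; v(21)→11·(21−10)≡17=r; x(23)→11·(23−10)≡13=n (all mod 26).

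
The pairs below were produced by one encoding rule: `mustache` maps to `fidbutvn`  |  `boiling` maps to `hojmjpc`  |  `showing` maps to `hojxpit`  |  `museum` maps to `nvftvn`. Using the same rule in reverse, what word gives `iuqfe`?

depth

The word is reversed, then every letter is shifted forward by 1.
Decoding iuqfe: shift back: i−1=h, u−1=t, q−1=p, f−1=e, e−1=d → htped; then reverse → depth.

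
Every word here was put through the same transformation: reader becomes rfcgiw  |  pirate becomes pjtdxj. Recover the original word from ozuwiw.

oyster

The shift increases by 1 at each position, starting from +0: 0, 1, 2, ….
Decoding ozuwiw: o−0=o, z−1=y, u−2=s, w−3=t, i−4=e, w−5=r.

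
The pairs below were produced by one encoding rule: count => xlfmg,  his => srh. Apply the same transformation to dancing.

wzmxrmt

Each pair mirrors across the alphabet (c↔x, o↔l, u↔f): positions sum to 25. This is the alphabet-reversal cipher (Atbash): a becomes z, b becomes y, etc.
For dancing: d↔w, a↔z, n↔m, c↔x, i↔r, n↔m, g↔t.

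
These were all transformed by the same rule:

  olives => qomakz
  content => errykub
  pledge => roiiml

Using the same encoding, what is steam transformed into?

In olives: o→q is +2, l→o is +3, i→m is +4, v→a is +5 — the shift increases by 1 each position. Each letter shifts forward by (position + 2), i.e. 2, 3, 4, … — the shift grows by one for each successive letter.
Applying it to steam: s+2=u, t+3=w, e+4=i, a+5=f, m+6=s.

uwifs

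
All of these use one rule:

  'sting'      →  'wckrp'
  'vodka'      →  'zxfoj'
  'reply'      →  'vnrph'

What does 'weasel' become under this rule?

ancwnn

The shifts repeat in a cycle of length 3: positions 0,1,… shift by +4, +9, +2, then the pattern repeats.
On weasel: w+4=a, e+9=n, a+2=c, s+4=w, e+9=n, l+2=n.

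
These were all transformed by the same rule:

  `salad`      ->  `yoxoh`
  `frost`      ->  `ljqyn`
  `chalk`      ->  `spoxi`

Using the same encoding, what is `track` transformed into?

s(18)→y(24) and a(0)→o(14) fit y≡15x+14 (mod 26); the inverse of 15 mod 26 is 7. This is an affine cipher: with a=0,…,z=25, each position x becomes (15x+14) mod 26.
On track: t(19)→15·19+14≡13=n; r(17)→15·17+14≡9=j; a(0)→15·0+14≡14=o; c(2)→15·2+14≡18=s; k(10)→15·10+14≡8=i (all mod 26).

njosi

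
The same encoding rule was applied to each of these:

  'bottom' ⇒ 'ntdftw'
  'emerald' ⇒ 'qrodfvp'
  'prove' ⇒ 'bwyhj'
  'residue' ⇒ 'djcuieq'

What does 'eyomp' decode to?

Shifts by position in bottom: pos 0: b→n (+12), pos 1: o→t (+5), pos 2: t→d (+10), pos 3: t→f (+12), pos 4: o→t (+5), pos 5: m→w (+10) — repeating every 3. The shifts repeat in a cycle of length 3: positions 0,1,… shift by +12, +5, +10, then the pattern repeats.
Undoing it on eyomp: e−12=s, y−5=t, o−10=e, m−12=a, p−5=k.

steak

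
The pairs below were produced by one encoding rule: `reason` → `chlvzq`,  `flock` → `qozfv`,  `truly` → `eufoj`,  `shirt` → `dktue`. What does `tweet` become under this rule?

ezphe

A repeating key of period 2 is used — shifts +11, +3 over and over.
Applying it to tweet: t+11=e, w+3=z, e+11=p, e+3=h, t+11=e.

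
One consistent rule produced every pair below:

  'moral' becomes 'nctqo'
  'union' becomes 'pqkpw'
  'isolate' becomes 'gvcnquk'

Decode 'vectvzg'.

extract

The output letters match the input read backwards, each shifted +2: moral reversed is larom. The word is reversed, then every letter is shifted forward by 2.
Decoding vectvzg: shift back: v−2=t, e−2=c, c−2=a, t−2=r, v−2=t, z−2=x, g−2=e → tcartxe; then reverse → extract.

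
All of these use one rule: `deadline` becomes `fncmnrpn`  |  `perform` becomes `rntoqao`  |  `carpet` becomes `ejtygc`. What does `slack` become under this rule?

uuclm

Shifts by position in deadline: pos 0: d→f (+2), pos 1: e→n (+9), pos 2: a→c (+2), pos 3: d→m (+9) — repeating every 2. A repeating key of period 2 is used — shifts +2, +9 over and over.
For slack: s+2=u, l+9=u, a+2=c, c+9=l, k+2=m.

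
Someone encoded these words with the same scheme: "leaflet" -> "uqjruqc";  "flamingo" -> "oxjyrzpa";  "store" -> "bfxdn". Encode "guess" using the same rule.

Shifts by position in leaflet: pos 0: l→u (+9), pos 1: e→q (+12), pos 2: a→j (+9), pos 3: f→r (+12) — repeating every 2. The shifts repeat in a cycle of length 2: positions 0,1,… shift by +9, +12, then the pattern repeats.
For guess: g+9=p, u+12=g, e+9=n, s+12=e, s+9=b.

pgneb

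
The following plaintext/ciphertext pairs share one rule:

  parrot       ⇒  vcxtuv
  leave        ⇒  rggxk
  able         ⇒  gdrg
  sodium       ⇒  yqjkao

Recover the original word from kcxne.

early

Shifts by position in parrot: pos 0: p→v (+6), pos 1: a→c (+2), pos 2: r→x (+6), pos 3: r→t (+2) — repeating every 2. The shifts repeat in a cycle of length 2: positions 0,1,… shift by +6, +2, then the pattern repeats.
Reversing it on kcxne: k−6=e, c−2=a, x−6=r, n−2=l, e−6=y.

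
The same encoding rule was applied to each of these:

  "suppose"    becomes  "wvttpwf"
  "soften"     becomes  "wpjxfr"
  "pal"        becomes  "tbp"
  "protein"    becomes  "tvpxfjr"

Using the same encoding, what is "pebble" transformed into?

The rule splits by letter class: vowels +1, consonants +4.
Applying it to pebble: p(cons)+4=t, e(vowel)+1=f, b(cons)+4=f, b(cons)+4=f, l(cons)+4=p, e(vowel)+1=f.

tfffpf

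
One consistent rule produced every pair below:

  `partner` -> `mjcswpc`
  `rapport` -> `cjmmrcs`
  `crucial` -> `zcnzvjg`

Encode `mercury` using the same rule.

p(15)→m(12) and a(0)→j(9) fit y≡21x+9 (mod 26); the inverse of 21 mod 26 is 5. Each letter's alphabet position (a=0..z=25) is mapped through 21·x+9 mod 26 — an affine cipher.
On mercury: m(12)→21·12+9≡1=b; e(4)→21·4+9≡15=p; r(17)→21·17+9≡2=c; c(2)→21·2+9≡25=z; u(20)→21·20+9≡13=n; r(17)→21·17+9≡2=c; y(24)→21·24+9≡19=t (all mod 26).

bpcznct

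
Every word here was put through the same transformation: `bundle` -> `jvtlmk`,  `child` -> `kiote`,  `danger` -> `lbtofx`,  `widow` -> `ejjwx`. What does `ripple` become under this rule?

zjvxmk

A repeating key of period 3 is used — shifts +8, +1, +6 over and over.
On ripple: r+8=z, i+1=j, p+6=v, p+8=x, l+1=m, e+6=k.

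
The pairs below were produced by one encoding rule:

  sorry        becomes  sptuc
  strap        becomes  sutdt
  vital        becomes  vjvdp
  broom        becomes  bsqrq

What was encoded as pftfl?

perch

In sorry: s→s is +0, o→p is +1, r→t is +2, r→u is +3 — the shift increases by 1 each position. Letter i (0-indexed) is shifted by i+0, so successive shifts are 0, 1, 2, ….
Reversing it on pftfl: p−0=p, f−1=e, t−2=r, f−3=c, l−4=h.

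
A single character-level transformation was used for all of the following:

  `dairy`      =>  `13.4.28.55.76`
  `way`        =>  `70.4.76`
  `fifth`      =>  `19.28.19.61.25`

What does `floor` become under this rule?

19.37.46.46.55

The formula is n = 3×(alphabet index, a=1) + 1.
Applying it to floor: f=6→19, l=12→37, o=15→46, o=15→46, r=18→55.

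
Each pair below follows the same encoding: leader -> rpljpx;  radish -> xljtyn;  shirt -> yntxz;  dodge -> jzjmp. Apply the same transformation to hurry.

The shift depends on letter class: consonant l→r is +6, but vowel e→p is +11. Vowels shift forward by 11 and consonants shift forward by 6.
Applying it to hurry: h(cons)+6=n, u(vowel)+11=f, r(cons)+6=x, r(cons)+6=x, y(cons)+6=e.

nfxxe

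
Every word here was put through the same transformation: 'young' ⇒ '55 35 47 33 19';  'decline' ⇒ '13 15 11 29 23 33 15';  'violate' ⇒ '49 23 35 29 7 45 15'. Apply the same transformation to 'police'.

y(#25)→55 and o(#15)→35: differences scale by 2, so n = 2·pos + 5. With a=1..z=26, the number is 2·pos + 5.
Applying it to police: p=16→37, o=15→35, l=12→29, i=9→23, c=3→11, e=5→15.

37 35 29 23 11 15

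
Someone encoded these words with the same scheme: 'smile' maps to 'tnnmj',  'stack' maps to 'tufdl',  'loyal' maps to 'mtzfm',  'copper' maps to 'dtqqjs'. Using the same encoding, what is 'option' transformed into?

tqunto

Vowels shift forward by 5 and consonants shift forward by 1.
On option: o(vowel)+5=t, p(cons)+1=q, t(cons)+1=u, i(vowel)+5=n, o(vowel)+5=t, n(cons)+1=o.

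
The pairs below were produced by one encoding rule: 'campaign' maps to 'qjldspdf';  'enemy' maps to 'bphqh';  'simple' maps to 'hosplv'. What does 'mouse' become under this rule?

The word is reversed, then every letter is shifted forward by 3.
Applying it to mouse: reverse → esuom; then shift: e+3=h, s+3=v, u+3=x, o+3=r, m+3=p.

hvxrp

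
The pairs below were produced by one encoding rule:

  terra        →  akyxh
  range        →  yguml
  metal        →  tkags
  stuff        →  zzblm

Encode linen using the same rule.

Shifts by position in terra: pos 0: t→a (+7), pos 1: e→k (+6), pos 2: r→y (+7), pos 3: r→x (+6) — repeating every 2. The shifts repeat in a cycle of length 2: positions 0,1,… shift by +7, +6, then the pattern repeats.
Applying it to linen: l+7=s, i+6=o, n+7=u, e+6=k, n+7=u.

souku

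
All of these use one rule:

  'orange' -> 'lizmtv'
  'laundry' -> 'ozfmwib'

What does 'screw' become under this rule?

hxivd

Each pair mirrors across the alphabet (o↔l, r↔i, a↔z): positions sum to 25. Letters are reflected about the middle of the alphabet (position → 25−position): Atbash.
For screw: s↔h, c↔x, r↔i, e↔v, w↔d.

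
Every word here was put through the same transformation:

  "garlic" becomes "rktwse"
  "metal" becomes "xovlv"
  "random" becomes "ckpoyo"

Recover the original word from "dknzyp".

saloon

It's a Vigenère-style cipher with numeric key [11,10,2]: position i shifts by key[i mod 3].
Decoding dknzyp: d−11=s, k−10=a, n−2=l, z−11=o, y−10=o, p−2=n.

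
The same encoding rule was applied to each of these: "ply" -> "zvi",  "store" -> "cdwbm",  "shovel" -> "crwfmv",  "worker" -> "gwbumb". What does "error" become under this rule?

mbbwb

The shift depends on letter class: consonant p→z is +10, but vowel o→w is +8. Two shifts are in play — +8 for a/e/i/o/u, +10 for every other letter.
For error: e(vowel)+8=m, r(cons)+10=b, r(cons)+10=b, o(vowel)+8=w, r(cons)+10=b.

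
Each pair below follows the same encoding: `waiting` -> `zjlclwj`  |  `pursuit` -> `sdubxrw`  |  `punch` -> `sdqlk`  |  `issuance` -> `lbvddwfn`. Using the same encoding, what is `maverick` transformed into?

The shifts repeat in a cycle of length 2: positions 0,1,… shift by +3, +9, then the pattern repeats.
For maverick: m+3=p, a+9=j, v+3=y, e+9=n, r+3=u, i+9=r, c+3=f, k+9=t.

pjynurft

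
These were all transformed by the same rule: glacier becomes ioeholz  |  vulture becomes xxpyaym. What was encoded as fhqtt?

demon

In glacier: g→i is +2, l→o is +3, a→e is +4, c→h is +5 — the shift increases by 1 each position. Each letter shifts forward by (position + 2), i.e. 2, 3, 4, … — the shift grows by one for each successive letter.
Undoing it on fhqtt: f−2=d, h−3=e, q−4=m, t−5=o, t−6=n.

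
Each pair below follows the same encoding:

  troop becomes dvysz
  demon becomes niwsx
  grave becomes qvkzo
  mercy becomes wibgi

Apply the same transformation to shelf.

Shifts by position in troop: pos 0: t→d (+10), pos 1: r→v (+4), pos 2: o→y (+10), pos 3: o→s (+4) — repeating every 2. A repeating key of period 2 is used — shifts +10, +4 over and over.
Applying it to shelf: s+10=c, h+4=l, e+10=o, l+4=p, f+10=p.

clopp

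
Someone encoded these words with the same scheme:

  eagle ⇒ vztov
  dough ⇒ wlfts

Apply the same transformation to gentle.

tvmgov

Each pair mirrors across the alphabet (e↔v, a↔z, g↔t): positions sum to 25. Letters are reflected about the middle of the alphabet (position → 25−position): Atbash.
For gentle: g↔t, e↔v, n↔m, t↔g, l↔o, e↔v.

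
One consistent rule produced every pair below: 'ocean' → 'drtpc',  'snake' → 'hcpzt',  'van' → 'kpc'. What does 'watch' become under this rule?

Compare letters: o→d is +15, c→r is +15, e→t is +15 — a constant shift. This is a Caesar cipher with shift 15.
On watch: w+15=l, a+15=p, t+15=i, c+15=r, h+15=w.

lpirw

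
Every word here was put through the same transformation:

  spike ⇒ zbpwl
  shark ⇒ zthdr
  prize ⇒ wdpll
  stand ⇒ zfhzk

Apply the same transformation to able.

hnsq

Shifts by position in spike: pos 0: s→z (+7), pos 1: p→b (+12), pos 2: i→p (+7), pos 3: k→w (+12) — repeating every 2. The shifts repeat in a cycle of length 2: positions 0,1,… shift by +7, +12, then the pattern repeats.
For able: a+7=h, b+12=n, l+7=s, e+12=q.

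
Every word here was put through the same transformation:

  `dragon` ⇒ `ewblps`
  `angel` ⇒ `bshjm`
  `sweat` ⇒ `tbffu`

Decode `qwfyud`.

pretty

Shifts by position in dragon: pos 0: d→e (+1), pos 1: r→w (+5), pos 2: a→b (+1), pos 3: g→l (+5) — repeating every 2. The shifts repeat in a cycle of length 2: positions 0,1,… shift by +1, +5, then the pattern repeats.
Decoding qwfyud: q−1=p, w−5=r, f−1=e, y−5=t, u−1=t, d−5=y.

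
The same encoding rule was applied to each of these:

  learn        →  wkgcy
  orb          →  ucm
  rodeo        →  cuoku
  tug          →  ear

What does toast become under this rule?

The shift depends on letter class: consonant l→w is +11, but vowel e→k is +6. Vowels shift forward by 6 and consonants shift forward by 11.
For toast: t(cons)+11=e, o(vowel)+6=u, a(vowel)+6=g, s(cons)+11=d, t(cons)+11=e.

eugde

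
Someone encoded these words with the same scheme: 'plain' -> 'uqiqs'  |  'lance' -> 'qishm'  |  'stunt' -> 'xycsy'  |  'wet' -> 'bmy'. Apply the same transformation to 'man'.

ris

Two shifts are in play — +8 for a/e/i/o/u, +5 for every other letter.
For man: m(cons)+5=r, a(vowel)+8=i, n(cons)+5=s.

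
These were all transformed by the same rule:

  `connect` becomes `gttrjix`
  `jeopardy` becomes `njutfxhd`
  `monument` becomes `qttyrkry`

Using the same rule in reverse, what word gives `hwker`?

dream

Shifts by position in connect: pos 0: c→g (+4), pos 1: o→t (+5), pos 2: n→t (+6), pos 3: n→r (+4), pos 4: e→j (+5), pos 5: c→i (+6) — repeating every 3. It's a Vigenère-style cipher with numeric key [4,5,6]: position i shifts by key[i mod 3].
Undoing it on hwker: h−4=d, w−5=r, k−6=e, e−4=a, r−5=m.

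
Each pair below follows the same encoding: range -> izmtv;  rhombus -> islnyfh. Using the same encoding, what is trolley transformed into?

giloovb

Each pair mirrors across the alphabet (r↔i, a↔z, n↔m): positions sum to 25. This is the alphabet-reversal cipher (Atbash): a becomes z, b becomes y, etc.
Applying it to trolley: t↔g, r↔i, o↔l, l↔o, l↔o, e↔v, y↔b.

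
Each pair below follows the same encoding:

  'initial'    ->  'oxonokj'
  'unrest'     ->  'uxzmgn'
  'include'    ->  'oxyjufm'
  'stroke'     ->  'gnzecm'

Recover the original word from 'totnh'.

i(8)→o(14) and n(13)→x(23) fit y≡7x+10 (mod 26); the inverse of 7 mod 26 is 15. Each letter's alphabet position (a=0..z=25) is mapped through 7·x+10 mod 26 — an affine cipher.
Reversing it on totnh: t(19)→15·(19−10)≡5=f; o(14)→15·(14−10)≡8=i; t(19)→15·(19−10)≡5=f; n(13)→15·(13−10)≡19=t; h(7)→15·(7−10)≡7=h (all mod 26).

fifth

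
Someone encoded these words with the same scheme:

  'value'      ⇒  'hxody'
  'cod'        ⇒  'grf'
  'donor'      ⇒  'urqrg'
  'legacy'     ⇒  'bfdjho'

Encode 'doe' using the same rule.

The output letters match the input read backwards, each shifted +3: value reversed is eulav. Read the word backwards and shift each letter +3.
Applying it to doe: reverse → eod; then shift: e+3=h, o+3=r, d+3=g.

hrg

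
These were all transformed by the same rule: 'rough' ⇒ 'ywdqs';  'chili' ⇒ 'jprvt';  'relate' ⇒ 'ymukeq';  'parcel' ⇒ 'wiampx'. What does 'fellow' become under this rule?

Letter i (0-indexed) is shifted by i+7, so successive shifts are 7, 8, 9, ….
On fellow: f+7=m, e+8=m, l+9=u, l+10=v, o+11=z, w+12=i.

mmuvzi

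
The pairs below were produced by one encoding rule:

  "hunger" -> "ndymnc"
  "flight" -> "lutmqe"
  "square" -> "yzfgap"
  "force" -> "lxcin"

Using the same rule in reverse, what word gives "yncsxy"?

sermon

Shifts by position in hunger: pos 0: h→n (+6), pos 1: u→d (+9), pos 2: n→y (+11), pos 3: g→m (+6), pos 4: e→n (+9), pos 5: r→c (+11) — repeating every 3. The shifts repeat in a cycle of length 3: positions 0,1,… shift by +6, +9, +11, then the pattern repeats.
Reversing it on yncsxy: y−6=s, n−9=e, c−11=r, s−6=m, x−9=o, y−11=n.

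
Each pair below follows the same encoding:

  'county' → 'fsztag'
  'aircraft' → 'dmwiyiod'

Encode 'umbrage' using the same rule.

xqgxhon

In county: c→f is +3, o→s is +4, u→z is +5, n→t is +6 — the shift increases by 1 each position. Letter i (0-indexed) is shifted by i+3, so successive shifts are 3, 4, 5, ….
Applying it to umbrage: u+3=x, m+4=q, b+5=g, r+6=x, a+7=h, g+8=o, e+9=n.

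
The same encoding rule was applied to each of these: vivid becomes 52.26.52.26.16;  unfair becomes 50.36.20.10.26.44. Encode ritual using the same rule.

v(#22)→52 and i(#9)→26: differences scale by 2, so n = 2·pos + 8. With a=1..z=26, the number is 2·pos + 8.
For ritual: r=18→44, i=9→26, t=20→48, u=21→50, a=1→10, l=12→32.

44.26.48.50.10.32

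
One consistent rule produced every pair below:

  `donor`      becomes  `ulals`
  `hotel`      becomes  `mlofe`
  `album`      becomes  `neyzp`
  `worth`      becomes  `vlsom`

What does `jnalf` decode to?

canoe

d(3)→u(20) and o(14)→l(11) fit y≡11x+13 (mod 26); the inverse of 11 mod 26 is 19. Each letter's alphabet position (a=0..z=25) is mapped through 11·x+13 mod 26 — an affine cipher.
Undoing it on jnalf: j(9)→19·(9−13)≡2=c; n(13)→19·(13−13)≡0=a; a(0)→19·(0−13)≡13=n; l(11)→19·(11−13)≡14=o; f(5)→19·(5−13)≡4=e (all mod 26).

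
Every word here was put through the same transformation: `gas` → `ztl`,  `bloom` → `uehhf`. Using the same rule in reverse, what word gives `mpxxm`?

tweet

Compare letters: g→z is +19, a→t is +19, s→l is +19 — a constant shift. Every letter moves 19 places later in the alphabet, wrapping around z→a.
Undoing it on mpxxm: m−19=t, p−19=w, x−19=e, x−19=e, m−19=t.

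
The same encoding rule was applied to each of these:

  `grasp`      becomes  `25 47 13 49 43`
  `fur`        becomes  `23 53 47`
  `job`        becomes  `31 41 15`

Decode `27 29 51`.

hit

g(#7)→25 and r(#18)→47: differences scale by 2, so n = 2·pos + 11. The formula is n = 2×(alphabet index, a=1) + 11.
Decoding 27 29 51: 27→(27−11)÷2=8=h, 29→(29−11)÷2=9=i, 51→(51−11)÷2=20=t.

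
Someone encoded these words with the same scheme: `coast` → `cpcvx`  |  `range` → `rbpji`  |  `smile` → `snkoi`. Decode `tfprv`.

tenor

In coast: c→c is +0, o→p is +1, a→c is +2, s→v is +3 — the shift increases by 1 each position. Each letter shifts forward by its position index (0, 1, 2, …) — the shift grows by one for each successive letter.
Reversing it on tfprv: t−0=t, f−1=e, p−2=n, r−3=o, v−4=r.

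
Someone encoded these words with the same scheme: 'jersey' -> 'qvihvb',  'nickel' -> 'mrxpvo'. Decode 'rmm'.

Each pair mirrors across the alphabet (j↔q, e↔v, r↔i): positions sum to 25. Letters are reflected about the middle of the alphabet (position → 25−position): Atbash.
Reversing it on rmm: r↔i, m↔n, m↔n.

inn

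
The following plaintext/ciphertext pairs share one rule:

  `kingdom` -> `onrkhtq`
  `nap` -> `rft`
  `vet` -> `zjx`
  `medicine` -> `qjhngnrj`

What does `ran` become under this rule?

vfr

The shift depends on letter class: consonant k→o is +4, but vowel i→n is +5. Vowels shift forward by 5 and consonants shift forward by 4.
On ran: r(cons)+4=v, a(vowel)+5=f, n(cons)+4=r.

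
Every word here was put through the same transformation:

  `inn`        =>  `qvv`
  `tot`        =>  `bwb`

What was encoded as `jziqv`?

brain

Compare letters: i→q is +8, n→v is +8, n→v is +8 — a constant shift. Each letter is shifted forward by 8 in the alphabet (a Caesar shift of +8).
Reversing it on jziqv: j−8=b, z−8=r, i−8=a, q−8=i, v−8=n.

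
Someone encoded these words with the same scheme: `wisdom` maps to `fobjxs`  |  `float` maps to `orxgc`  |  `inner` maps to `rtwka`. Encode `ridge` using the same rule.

aommn

The shifts repeat in a cycle of length 2: positions 0,1,… shift by +9, +6, then the pattern repeats.
On ridge: r+9=a, i+6=o, d+9=m, g+6=m, e+9=n.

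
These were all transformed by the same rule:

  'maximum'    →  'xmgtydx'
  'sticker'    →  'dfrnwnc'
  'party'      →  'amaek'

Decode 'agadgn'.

It's a Vigenère-style cipher with numeric key [11,12,9]: position i shifts by key[i mod 3].
Undoing it on agadgn: a−11=p, g−12=u, a−9=r, d−11=s, g−12=u, n−9=e.

pursue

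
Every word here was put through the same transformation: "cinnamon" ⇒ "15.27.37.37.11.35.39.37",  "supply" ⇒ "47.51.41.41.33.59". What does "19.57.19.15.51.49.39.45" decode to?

executor

The formula is n = 2×(alphabet index, a=1) + 9.
Undoing it on 19.57.19.15.51.49.39.45: 19→(19−9)÷2=5=e, 57→(57−9)÷2=24=x, 19→(19−9)÷2=5=e, 15→(15−9)÷2=3=c, 51→(51−9)÷2=21=u, 49→(49−9)÷2=20=t, 39→(39−9)÷2=15=o, 45→(45−9)÷2=18=r.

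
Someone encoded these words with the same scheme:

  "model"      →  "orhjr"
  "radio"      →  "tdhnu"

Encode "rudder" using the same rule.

Each letter shifts forward by (position + 2), i.e. 2, 3, 4, … — the shift grows by one for each successive letter.
On rudder: r+2=t, u+3=x, d+4=h, d+5=i, e+6=k, r+7=y.

txhiky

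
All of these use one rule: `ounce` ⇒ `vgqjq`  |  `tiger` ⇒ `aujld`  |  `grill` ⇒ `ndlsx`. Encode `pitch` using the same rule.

Shifts by position in ounce: pos 0: o→v (+7), pos 1: u→g (+12), pos 2: n→q (+3), pos 3: c→j (+7), pos 4: e→q (+12) — repeating every 3. The shifts repeat in a cycle of length 3: positions 0,1,… shift by +7, +12, +3, then the pattern repeats.
Applying it to pitch: p+7=w, i+12=u, t+3=w, c+7=j, h+12=t.

wuwjt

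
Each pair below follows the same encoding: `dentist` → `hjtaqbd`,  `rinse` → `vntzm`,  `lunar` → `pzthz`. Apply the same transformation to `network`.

In dentist: d→h is +4, e→j is +5, n→t is +6, t→a is +7 — the shift increases by 1 each position. Each letter shifts forward by (position + 4), i.e. 4, 5, 6, … — the shift grows by one for each successive letter.
For network: n+4=r, e+5=j, t+6=z, w+7=d, o+8=w, r+9=a, k+10=u.

rjzdwau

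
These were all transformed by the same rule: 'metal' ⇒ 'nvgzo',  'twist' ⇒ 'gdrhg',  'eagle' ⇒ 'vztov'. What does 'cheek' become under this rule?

xsvvp

Letters are reflected about the middle of the alphabet (position → 25−position): Atbash.
Applying it to cheek: c↔x, h↔s, e↔v, e↔v, k↔p.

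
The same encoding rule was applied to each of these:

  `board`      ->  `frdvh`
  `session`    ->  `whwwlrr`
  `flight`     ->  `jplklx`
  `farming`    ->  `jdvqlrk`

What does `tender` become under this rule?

Two shifts are in play — +3 for a/e/i/o/u, +4 for every other letter.
On tender: t(cons)+4=x, e(vowel)+3=h, n(cons)+4=r, d(cons)+4=h, e(vowel)+3=h, r(cons)+4=v.

xhrhhv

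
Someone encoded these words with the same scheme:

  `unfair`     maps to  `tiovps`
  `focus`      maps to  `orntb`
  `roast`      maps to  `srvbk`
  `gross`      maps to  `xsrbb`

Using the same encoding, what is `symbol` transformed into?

bdzerq

This is an affine cipher: with a=0,…,z=25, each position x becomes (9x+21) mod 26.
Applying it to symbol: s(18)→9·18+21≡1=b; y(24)→9·24+21≡3=d; m(12)→9·12+21≡25=z; b(1)→9·1+21≡4=e; o(14)→9·14+21≡17=r; l(11)→9·11+21≡16=q (all mod 26).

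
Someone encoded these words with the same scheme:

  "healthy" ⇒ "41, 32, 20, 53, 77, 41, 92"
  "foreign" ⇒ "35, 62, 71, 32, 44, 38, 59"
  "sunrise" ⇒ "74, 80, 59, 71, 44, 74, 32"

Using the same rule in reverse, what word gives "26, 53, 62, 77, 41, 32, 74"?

clothes

h(#8)→41 and e(#5)→32: differences scale by 3, so n = 3·pos + 17. With a=1..z=26, the number is 3·pos + 17.
Undoing it on 26, 53, 62, 77, 41, 32, 74: 26→(26−17)÷3=3=c, 53→(53−17)÷3=12=l, 62→(62−17)÷3=15=o, 77→(77−17)÷3=20=t, 41→(41−17)÷3=8=h, 32→(32−17)÷3=5=e, 74→(74−17)÷3=19=s.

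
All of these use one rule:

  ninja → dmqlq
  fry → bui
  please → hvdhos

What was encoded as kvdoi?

flash

The output letters match the input read backwards, each shifted +3: ninja reversed is ajnin. Two steps: reverse the string, then apply a Caesar shift of +3.
Reversing it on kvdoi: shift back: k−3=h, v−3=s, d−3=a, o−3=l, i−3=f → hsalf; then reverse → flash.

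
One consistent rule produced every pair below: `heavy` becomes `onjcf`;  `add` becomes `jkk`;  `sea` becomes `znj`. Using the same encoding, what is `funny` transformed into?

The shift depends on letter class: consonant h→o is +7, but vowel e→n is +9. The rule splits by letter class: vowels +9, consonants +7.
On funny: f(cons)+7=m, u(vowel)+9=d, n(cons)+7=u, n(cons)+7=u, y(cons)+7=f.

mduuf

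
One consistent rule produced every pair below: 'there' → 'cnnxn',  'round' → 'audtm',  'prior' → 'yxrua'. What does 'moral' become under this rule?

vuagu

It's a Vigenère-style cipher with numeric key [9,6]: position i shifts by key[i mod 2].
On moral: m+9=v, o+6=u, r+9=a, a+6=g, l+9=u.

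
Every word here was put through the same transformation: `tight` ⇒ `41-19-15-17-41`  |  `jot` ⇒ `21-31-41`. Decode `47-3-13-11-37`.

wafer

t(#20)→41 and i(#9)→19: differences scale by 2, so n = 2·pos + 1. Each letter becomes 2×(its alphabet position, a=1..z=26) + 1.
Undoing it on 47-3-13-11-37: 47→(47−1)÷2=23=w, 3→(3−1)÷2=1=a, 13→(13−1)÷2=6=f, 11→(11−1)÷2=5=e, 37→(37−1)÷2=18=r.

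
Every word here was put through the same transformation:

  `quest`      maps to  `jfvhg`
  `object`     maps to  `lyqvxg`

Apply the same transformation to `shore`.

This is the alphabet-reversal cipher (Atbash): a becomes z, b becomes y, etc.
For shore: s↔h, h↔s, o↔l, r↔i, e↔v.

hsliv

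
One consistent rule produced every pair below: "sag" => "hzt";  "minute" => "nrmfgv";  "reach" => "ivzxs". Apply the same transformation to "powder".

kldwvi

Letters are reflected about the middle of the alphabet (position → 25−position): Atbash.
Applying it to powder: p↔k, o↔l, w↔d, d↔w, e↔v, r↔i.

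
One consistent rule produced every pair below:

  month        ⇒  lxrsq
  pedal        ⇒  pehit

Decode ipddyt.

The word is reversed, then every letter is shifted forward by 4.
Undoing it on ipddyt: shift back: i−4=e, p−4=l, d−4=z, d−4=z, y−4=u, t−4=p → elzzup; then reverse → puzzle.

puzzle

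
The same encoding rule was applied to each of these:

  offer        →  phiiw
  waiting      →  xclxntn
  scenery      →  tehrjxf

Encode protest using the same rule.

qtrxjya

In offer: o→p is +1, f→h is +2, f→i is +3, e→i is +4 — the shift increases by 1 each position. Letter i (0-indexed) is shifted by i+1, so successive shifts are 1, 2, 3, ….
For protest: p+1=q, r+2=t, o+3=r, t+4=x, e+5=j, s+6=y, t+7=a.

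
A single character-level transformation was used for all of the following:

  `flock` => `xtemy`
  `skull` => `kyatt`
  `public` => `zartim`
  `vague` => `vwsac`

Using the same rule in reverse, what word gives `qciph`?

f(5)→x(23) and l(11)→t(19) fit y≡21x+22 (mod 26); the inverse of 21 mod 26 is 5. Each letter's alphabet position (a=0..z=25) is mapped through 21·x+22 mod 26 — an affine cipher.
Reversing it on qciph: q(16)→5·(16−22)≡22=w; c(2)→5·(2−22)≡4=e; i(8)→5·(8−22)≡8=i; p(15)→5·(15−22)≡17=r; h(7)→5·(7−22)≡3=d (all mod 26).

weird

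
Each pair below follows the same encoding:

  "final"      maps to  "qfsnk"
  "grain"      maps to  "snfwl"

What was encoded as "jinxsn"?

inside

The word is reversed, then every letter is shifted forward by 5.
Reversing it on jinxsn: shift back: j−5=e, i−5=d, n−5=i, x−5=s, s−5=n, n−5=i → edisni; then reverse → inside.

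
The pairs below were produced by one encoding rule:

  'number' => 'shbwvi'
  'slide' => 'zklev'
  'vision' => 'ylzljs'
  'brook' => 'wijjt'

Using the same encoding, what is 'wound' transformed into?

Each letter's alphabet position (a=0..z=25) is mapped through 17·x+5 mod 26 — an affine cipher.
Applying it to wound: w(22)→17·22+5≡15=p; o(14)→17·14+5≡9=j; u(20)→17·20+5≡7=h; n(13)→17·13+5≡18=s; d(3)→17·3+5≡4=e (all mod 26).

pjhse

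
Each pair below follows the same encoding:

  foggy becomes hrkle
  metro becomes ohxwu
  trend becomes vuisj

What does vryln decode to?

In foggy: f→h is +2, o→r is +3, g→k is +4, g→l is +5 — the shift increases by 1 each position. Each letter shifts forward by (position + 2), i.e. 2, 3, 4, … — the shift grows by one for each successive letter.
Undoing it on vryln: v−2=t, r−3=o, y−4=u, l−5=g, n−6=h.

tough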